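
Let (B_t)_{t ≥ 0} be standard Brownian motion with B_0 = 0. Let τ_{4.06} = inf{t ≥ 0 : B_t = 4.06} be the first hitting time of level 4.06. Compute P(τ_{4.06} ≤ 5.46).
P(τ_{4.06} ≤ 5.46) = 2(1 − Φ(4.06/√5.46)) = 2(1 − Φ(1.7375)) ≈ 0.0823

By the reflection principle for standard BM, P(τ_b ≤ t) = 2 · P(B_t ≥ b). Since B_t ~ N(0, t), P(B_t ≥ 4.06) = 1 − Φ(4.06/√t) = 1 − Φ(4.06/√5.46) = 1 − Φ(1.7375) ≈ 0.04115. Doubling: P(τ_{4.06} ≤ 5.46) ≈ 2 · 0.04115 = 0.08230 ≈ 0.0823.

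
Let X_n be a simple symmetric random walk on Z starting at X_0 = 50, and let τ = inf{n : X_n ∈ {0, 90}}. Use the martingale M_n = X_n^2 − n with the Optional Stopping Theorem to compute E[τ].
E[τ] = 2000

M_n = X_n^2 − n is a martingale (since E[X_{n+1}^2 | F_n] = X_n^2 + 1). By OST (τ has finite mean in a bounded region), E[M_τ] = E[M_0] = X_0^2 − 0 = 50^2 = 2500. Also E[M_τ] = E[X_τ^2] − E[τ]. The walk exits at 0 or 90, with P(hit 90 first) = 50/90, so E[X_τ^2] = 90^2 · 50/90 + 0 = 4500. Thus E[τ] = E[X_τ^2] − E[M_τ] = 4500 − 2500 = 2000 = 50(90 − 50) = 2000.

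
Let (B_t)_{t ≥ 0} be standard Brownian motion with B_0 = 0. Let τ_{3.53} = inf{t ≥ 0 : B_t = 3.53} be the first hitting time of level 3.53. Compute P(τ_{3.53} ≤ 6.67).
P(τ_{3.53} ≤ 6.67) = 2(1 − Φ(3.53/√6.67)) = 2(1 − Φ(1.3668)) ≈ 0.1717

By the reflection principle for standard BM, P(τ_b ≤ t) = 2 · P(B_t ≥ b). Since B_t ~ N(0, t), P(B_t ≥ 3.53) = 1 − Φ(3.53/√t) = 1 − Φ(3.53/√6.67) = 1 − Φ(1.3668) ≈ 0.08584. Doubling: P(τ_{3.53} ≤ 6.67) ≈ 2 · 0.08584 = 0.17168 ≈ 0.1717.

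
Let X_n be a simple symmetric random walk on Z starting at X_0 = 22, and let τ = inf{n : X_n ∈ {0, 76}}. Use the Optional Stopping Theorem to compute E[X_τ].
E[X_τ] = 22

X_n is a martingale and τ is a bounded-mean stopping time (indeed τ is finite a.s. with bounded expectation since the walk is in a bounded region). By the OST, E[X_τ] = E[X_0] = 22. Equivalently: E[X_τ] = 76 · P(hit 76 first) + 0 · P(hit 0 first) = 76 · (22/76) = 22.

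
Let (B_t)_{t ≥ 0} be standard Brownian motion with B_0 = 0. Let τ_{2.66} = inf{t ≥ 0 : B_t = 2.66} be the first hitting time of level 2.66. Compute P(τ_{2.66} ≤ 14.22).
P(τ_{2.66} ≤ 14.22) = 2(1 − Φ(2.66/√14.22)) = 2(1 − Φ(0.7054)) ≈ 0.4806

By the reflection principle for standard BM, P(τ_b ≤ t) = 2 · P(B_t ≥ b). Since B_t ~ N(0, t), P(B_t ≥ 2.66) = 1 − Φ(2.66/√t) = 1 − Φ(2.66/√14.22) = 1 − Φ(0.7054) ≈ 0.24028. Doubling: P(τ_{2.66} ≤ 14.22) ≈ 2 · 0.24028 = 0.48056 ≈ 0.4806.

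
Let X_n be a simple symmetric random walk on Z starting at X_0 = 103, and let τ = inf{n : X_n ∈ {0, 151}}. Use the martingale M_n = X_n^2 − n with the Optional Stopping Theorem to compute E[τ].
E[τ] = 4944

M_n = X_n^2 − n is a martingale (since E[X_{n+1}^2 | F_n] = X_n^2 + 1). By OST (τ has finite mean in a bounded region), E[M_τ] = E[M_0] = X_0^2 − 0 = 103^2 = 10609. Also E[M_τ] = E[X_τ^2] − E[τ]. The walk exits at 0 or 151, with P(hit 151 first) = 103/151, so E[X_τ^2] = 151^2 · 103/151 + 0 = 15553. Thus E[τ] = E[X_τ^2] − E[M_τ] = 15553 − 10609 = 4944 = 103(151 − 103) = 4944.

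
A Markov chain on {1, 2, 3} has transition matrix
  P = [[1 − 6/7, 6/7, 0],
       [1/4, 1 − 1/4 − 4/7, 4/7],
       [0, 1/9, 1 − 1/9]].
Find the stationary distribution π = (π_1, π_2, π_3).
π = (49/1081, 168/1081, 864/1081)

This is a birth-death chain on three states, which satisfies detailed balance: π_1 · P_{12} = π_2 · P_{21} and π_2 · P_{23} = π_3 · P_{32}.
From π_1 · 6/7 = π_2 · 1/4: π_2/π_1 = (6/7)/(1/4) = 24/7.
From π_2 · 4/7 = π_3 · 1/9: π_3/π_2 = (4/7)/(1/9) = 36/7.
Take π_1 proportional to 1; then unnormalized π = (1, 24/7, 864/49). Normalize by dividing by the sum 1081/49:
  π = (49/1081, 168/1081, 864/1081).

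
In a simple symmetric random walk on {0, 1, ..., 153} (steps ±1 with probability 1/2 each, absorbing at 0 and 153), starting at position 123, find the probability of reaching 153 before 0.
P(hit 153 before 0) = 123/153 = 41/51

Let u_k = P(hit 153 before 0 | start at k). Then u_0 = 0, u_153 = 1, and u_k = u_{k-1}/2 + u_{k+1}/2 for 1 ≤ k ≤ 152. This harmonic recurrence is solved by u_k = k/153, giving u_123 = 123/153 = 41/51.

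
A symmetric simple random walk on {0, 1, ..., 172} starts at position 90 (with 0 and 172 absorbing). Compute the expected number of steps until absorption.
E[τ | X_0 = 90] = 7380

Let v_k = E[τ | X_0 = k]. Boundary: v_0 = v_172 = 0. Recurrence: v_k = 1 + (v_{k-1} + v_{k+1})/2 for 1 ≤ k ≤ 171. The particular solution to v_k − (v_{k-1} + v_{k+1})/2 = 1 is v_k = −k^2. Adding homogeneous solution A + B k and matching boundaries gives v_k = k (172 − k). Substituting k = 90: v_90 = 90 · 82 = 7380.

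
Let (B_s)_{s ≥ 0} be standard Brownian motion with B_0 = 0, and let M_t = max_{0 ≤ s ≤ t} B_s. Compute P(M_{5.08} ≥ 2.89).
P(M_{5.08} ≥ 2.89) = 2·P(B_{5.08} ≥ 2.89) = 2(1 − Φ(2.89/√5.08)) ≈ 0.1998

By the reflection principle for Brownian motion, P(M_t ≥ a) = 2 · P(B_t ≥ a) for a ≥ 0. Since B_t ~ N(0, t), P(B_t ≥ 2.89) = 1 − Φ(2.89/√t) = 1 − Φ(2.89/√5.08) = 1 − Φ(1.2822). So
  P(M_{5.08} ≥ 2.89) = 2(1 − Φ(1.2822)) ≈ 0.1998.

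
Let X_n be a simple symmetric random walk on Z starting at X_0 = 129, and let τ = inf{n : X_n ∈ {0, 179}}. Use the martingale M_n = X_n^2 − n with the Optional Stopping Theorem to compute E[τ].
E[τ] = 6450

M_n = X_n^2 − n is a martingale (since E[X_{n+1}^2 | F_n] = X_n^2 + 1). By OST (τ has finite mean in a bounded region), E[M_τ] = E[M_0] = X_0^2 − 0 = 129^2 = 16641. Also E[M_τ] = E[X_τ^2] − E[τ]. The walk exits at 0 or 179, with P(hit 179 first) = 129/179, so E[X_τ^2] = 179^2 · 129/179 + 0 = 23091. Thus E[τ] = E[X_τ^2] − E[M_τ] = 23091 − 16641 = 6450 = 129(179 − 129) = 6450.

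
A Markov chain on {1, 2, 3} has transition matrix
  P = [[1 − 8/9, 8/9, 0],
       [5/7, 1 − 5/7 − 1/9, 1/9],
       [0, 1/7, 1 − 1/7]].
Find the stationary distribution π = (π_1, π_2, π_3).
π = (405/1301, 504/1301, 392/1301)

This is a birth-death chain on three states, which satisfies detailed balance: π_1 · P_{12} = π_2 · P_{21} and π_2 · P_{23} = π_3 · P_{32}.
From π_1 · 8/9 = π_2 · 5/7: π_2/π_1 = (8/9)/(5/7) = 56/45.
From π_2 · 1/9 = π_3 · 1/7: π_3/π_2 = (1/9)/(1/7) = 7/9.
Take π_1 proportional to 1; then unnormalized π = (1, 56/45, 392/405). Normalize by dividing by the sum 1301/405:
  π = (405/1301, 504/1301, 392/1301).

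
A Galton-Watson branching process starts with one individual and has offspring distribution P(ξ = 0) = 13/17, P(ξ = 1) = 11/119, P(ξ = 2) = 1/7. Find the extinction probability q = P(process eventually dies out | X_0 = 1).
q = 1

Mean offspring μ = 0·13/17 + 1·11/119 + 2·1/7 = 45/119 ≤ 1. For μ ≤ 1 with offspring not concentrated at 1, the Galton-Watson process goes extinct almost surely, so q = 1.
(Algebraic check: The pgf is f(s) = 13/17 + 11/119·s + 1/7·s². The extinction probability q is the smallest fixed point of f in [0, 1]. Setting s = f(s):
  1/7·s² + (11/119 − 1)·s + 13/17 = 0
  1/7·s² − (13/17 + 1/7)·s + 13/17 = 0
which factors as (s − 1)·(1/7·s − 13/17) = 0, giving roots s = 1 and s = (13/17)/(1/7) = 91/17. Since 91/17 ≥ 1, the smallest root in [0, 1] is s = 1.)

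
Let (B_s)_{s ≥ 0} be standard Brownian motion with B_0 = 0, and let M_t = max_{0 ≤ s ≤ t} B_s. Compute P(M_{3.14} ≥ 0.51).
P(M_{3.14} ≥ 0.51) = 2·P(B_{3.14} ≥ 0.51) = 2(1 − Φ(0.51/√3.14)) ≈ 0.7735

By the reflection principle for Brownian motion, P(M_t ≥ a) = 2 · P(B_t ≥ a) for a ≥ 0. Since B_t ~ N(0, t), P(B_t ≥ 0.51) = 1 − Φ(0.51/√t) = 1 − Φ(0.51/√3.14) = 1 − Φ(0.2878). So
  P(M_{3.14} ≥ 0.51) = 2(1 − Φ(0.2878)) ≈ 0.7735.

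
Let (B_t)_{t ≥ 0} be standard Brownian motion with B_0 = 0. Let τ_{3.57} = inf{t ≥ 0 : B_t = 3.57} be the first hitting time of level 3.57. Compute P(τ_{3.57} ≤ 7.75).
P(τ_{3.57} ≤ 7.75) = 2(1 − Φ(3.57/√7.75)) = 2(1 − Φ(1.2824)) ≈ 0.1997

By the reflection principle for standard BM, P(τ_b ≤ t) = 2 · P(B_t ≥ b). Since B_t ~ N(0, t), P(B_t ≥ 3.57) = 1 − Φ(3.57/√t) = 1 − Φ(3.57/√7.75) = 1 − Φ(1.2824) ≈ 0.09985. Doubling: P(τ_{3.57} ≤ 7.75) ≈ 2 · 0.09985 = 0.19970 ≈ 0.1997.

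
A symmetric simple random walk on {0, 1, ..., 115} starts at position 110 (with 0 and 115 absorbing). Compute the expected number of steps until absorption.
E[τ | X_0 = 110] = 550

Let v_k = E[τ | X_0 = k]. Boundary: v_0 = v_115 = 0. Recurrence: v_k = 1 + (v_{k-1} + v_{k+1})/2 for 1 ≤ k ≤ 114. The particular solution to v_k − (v_{k-1} + v_{k+1})/2 = 1 is v_k = −k^2. Adding homogeneous solution A + B k and matching boundaries gives v_k = k (115 − k). Substituting k = 110: v_110 = 110 · 5 = 550.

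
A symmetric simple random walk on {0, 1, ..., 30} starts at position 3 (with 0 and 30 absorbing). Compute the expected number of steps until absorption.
E[τ | X_0 = 3] = 81

Let v_k = E[τ | X_0 = k]. Boundary: v_0 = v_30 = 0. Recurrence: v_k = 1 + (v_{k-1} + v_{k+1})/2 for 1 ≤ k ≤ 29. The particular solution to v_k − (v_{k-1} + v_{k+1})/2 = 1 is v_k = −k^2. Adding homogeneous solution A + B k and matching boundaries gives v_k = k (30 − k). Substituting k = 3: v_3 = 3 · 27 = 81.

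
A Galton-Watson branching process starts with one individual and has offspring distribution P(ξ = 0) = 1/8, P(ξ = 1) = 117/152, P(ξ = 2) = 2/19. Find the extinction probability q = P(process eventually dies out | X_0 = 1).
q = 1

Mean offspring μ = 0·1/8 + 1·117/152 + 2·2/19 = 149/152 ≤ 1. For μ ≤ 1 with offspring not concentrated at 1, the Galton-Watson process goes extinct almost surely, so q = 1.
(Algebraic check: The pgf is f(s) = 1/8 + 117/152·s + 2/19·s². The extinction probability q is the smallest fixed point of f in [0, 1]. Setting s = f(s):
  2/19·s² + (117/152 − 1)·s + 1/8 = 0
  2/19·s² − (1/8 + 2/19)·s + 1/8 = 0
which factors as (s − 1)·(2/19·s − 1/8) = 0, giving roots s = 1 and s = (1/8)/(2/19) = 19/16. Since 19/16 ≥ 1, the smallest root in [0, 1] is s = 1.)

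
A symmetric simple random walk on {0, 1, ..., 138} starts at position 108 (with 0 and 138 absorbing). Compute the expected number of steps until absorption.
E[τ | X_0 = 108] = 3240

Let v_k = E[τ | X_0 = k]. Boundary: v_0 = v_138 = 0. Recurrence: v_k = 1 + (v_{k-1} + v_{k+1})/2 for 1 ≤ k ≤ 137. The particular solution to v_k − (v_{k-1} + v_{k+1})/2 = 1 is v_k = −k^2. Adding homogeneous solution A + B k and matching boundaries gives v_k = k (138 − k). Substituting k = 108: v_108 = 108 · 30 = 3240.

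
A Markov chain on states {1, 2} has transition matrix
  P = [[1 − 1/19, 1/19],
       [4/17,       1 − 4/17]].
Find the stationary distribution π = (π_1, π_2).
π_1 = 76/93, π_2 = 17/93

Solve πP = π with π_1 + π_2 = 1. From πP = π: π_1 · (1 − 1/19) + π_2 · 4/17 = π_1 ⇒ π_2 · 4/17 = π_1 · 1/19 ⇒ π_2/π_1 = (1/19)/(4/17) = 17/76. Together with π_1 + π_2 = 1:
  π_1 = (4/17)/(1/19 + 4/17) = (4/17)/(93/323) = 76/93,
  π_2 = (1/19)/(1/19 + 4/17) = (1/19)/(93/323) = 17/93.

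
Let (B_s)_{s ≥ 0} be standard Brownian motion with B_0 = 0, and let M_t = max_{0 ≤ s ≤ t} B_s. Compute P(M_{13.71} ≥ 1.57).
P(M_{13.71} ≥ 1.57) = 2·P(B_{13.71} ≥ 1.57) = 2(1 − Φ(1.57/√13.71)) ≈ 0.6716

By the reflection principle for Brownian motion, P(M_t ≥ a) = 2 · P(B_t ≥ a) for a ≥ 0. Since B_t ~ N(0, t), P(B_t ≥ 1.57) = 1 − Φ(1.57/√t) = 1 − Φ(1.57/√13.71) = 1 − Φ(0.4240). So
  P(M_{13.71} ≥ 1.57) = 2(1 − Φ(0.4240)) ≈ 0.6716.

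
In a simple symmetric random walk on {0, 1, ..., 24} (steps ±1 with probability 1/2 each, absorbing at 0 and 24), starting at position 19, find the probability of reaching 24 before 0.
P(hit 24 before 0) = 19/24

Let u_k = P(hit 24 before 0 | start at k). Then u_0 = 0, u_24 = 1, and u_k = u_{k-1}/2 + u_{k+1}/2 for 1 ≤ k ≤ 23. This harmonic recurrence is solved by u_k = k/24, giving u_19 = 19/24.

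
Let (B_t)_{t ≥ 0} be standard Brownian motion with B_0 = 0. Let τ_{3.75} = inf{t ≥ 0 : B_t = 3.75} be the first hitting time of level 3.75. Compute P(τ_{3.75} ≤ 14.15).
P(τ_{3.75} ≤ 14.15) = 2(1 − Φ(3.75/√14.15)) = 2(1 − Φ(0.9969)) ≈ 0.3188

By the reflection principle for standard BM, P(τ_b ≤ t) = 2 · P(B_t ≥ b). Since B_t ~ N(0, t), P(B_t ≥ 3.75) = 1 − Φ(3.75/√t) = 1 − Φ(3.75/√14.15) = 1 − Φ(0.9969) ≈ 0.15941. Doubling: P(τ_{3.75} ≤ 14.15) ≈ 2 · 0.15941 = 0.31882 ≈ 0.3188.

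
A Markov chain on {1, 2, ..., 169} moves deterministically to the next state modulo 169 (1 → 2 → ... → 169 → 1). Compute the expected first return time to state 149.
E[T_149 | X_0 = 149] = 169

The chain cycles deterministically, so starting at state 149 it returns in exactly 169 steps. Equivalently, the stationary distribution is uniform π_j = 1/169 for every state j, so by Kac's formula E[T_149] = 1/π_149 = 169.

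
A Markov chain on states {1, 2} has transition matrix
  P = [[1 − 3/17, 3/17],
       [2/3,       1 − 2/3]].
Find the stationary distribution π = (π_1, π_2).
π_1 = 34/43, π_2 = 9/43

Solve πP = π with π_1 + π_2 = 1. From πP = π: π_1 · (1 − 3/17) + π_2 · 2/3 = π_1 ⇒ π_2 · 2/3 = π_1 · 3/17 ⇒ π_2/π_1 = (3/17)/(2/3) = 9/34. Together with π_1 + π_2 = 1:
  π_1 = (2/3)/(3/17 + 2/3) = (2/3)/(43/51) = 34/43,
  π_2 = (3/17)/(3/17 + 2/3) = (3/17)/(43/51) = 9/43.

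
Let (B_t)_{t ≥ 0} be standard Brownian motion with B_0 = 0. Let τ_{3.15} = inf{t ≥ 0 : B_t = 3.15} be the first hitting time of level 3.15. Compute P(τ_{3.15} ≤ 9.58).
P(τ_{3.15} ≤ 9.58) = 2(1 − Φ(3.15/√9.58)) = 2(1 − Φ(1.0177)) ≈ 0.3088

By the reflection principle for standard BM, P(τ_b ≤ t) = 2 · P(B_t ≥ b). Since B_t ~ N(0, t), P(B_t ≥ 3.15) = 1 − Φ(3.15/√t) = 1 − Φ(3.15/√9.58) = 1 − Φ(1.0177) ≈ 0.15441. Doubling: P(τ_{3.15} ≤ 9.58) ≈ 2 · 0.15441 = 0.30882 ≈ 0.3088.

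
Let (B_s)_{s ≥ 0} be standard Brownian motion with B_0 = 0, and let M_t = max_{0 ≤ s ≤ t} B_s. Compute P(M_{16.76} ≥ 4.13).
P(M_{16.76} ≥ 4.13) = 2·P(B_{16.76} ≥ 4.13) = 2(1 − Φ(4.13/√16.76)) ≈ 0.3131

By the reflection principle for Brownian motion, P(M_t ≥ a) = 2 · P(B_t ≥ a) for a ≥ 0. Since B_t ~ N(0, t), P(B_t ≥ 4.13) = 1 − Φ(4.13/√t) = 1 − Φ(4.13/√16.76) = 1 − Φ(1.0088). So
  P(M_{16.76} ≥ 4.13) = 2(1 − Φ(1.0088)) ≈ 0.3131.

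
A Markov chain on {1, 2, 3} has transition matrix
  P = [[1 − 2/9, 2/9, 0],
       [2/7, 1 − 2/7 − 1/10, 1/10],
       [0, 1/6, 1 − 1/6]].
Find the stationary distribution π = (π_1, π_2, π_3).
π = (45/101, 35/101, 21/101)

This is a birth-death chain on three states, which satisfies detailed balance: π_1 · P_{12} = π_2 · P_{21} and π_2 · P_{23} = π_3 · P_{32}.
From π_1 · 2/9 = π_2 · 2/7: π_2/π_1 = (2/9)/(2/7) = 7/9.
From π_2 · 1/10 = π_3 · 1/6: π_3/π_2 = (1/10)/(1/6) = 3/5.
Take π_1 proportional to 1; then unnormalized π = (1, 7/9, 7/15). Normalize by dividing by the sum 101/45:
  π = (45/101, 35/101, 21/101).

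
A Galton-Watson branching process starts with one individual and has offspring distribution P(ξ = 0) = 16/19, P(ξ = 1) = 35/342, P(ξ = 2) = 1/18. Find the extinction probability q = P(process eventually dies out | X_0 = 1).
q = 1

Mean offspring μ = 0·16/19 + 1·35/342 + 2·1/18 = 73/342 ≤ 1. For μ ≤ 1 with offspring not concentrated at 1, the Galton-Watson process goes extinct almost surely, so q = 1.
(Algebraic check: The pgf is f(s) = 16/19 + 35/342·s + 1/18·s². The extinction probability q is the smallest fixed point of f in [0, 1]. Setting s = f(s):
  1/18·s² + (35/342 − 1)·s + 16/19 = 0
  1/18·s² − (16/19 + 1/18)·s + 16/19 = 0
which factors as (s − 1)·(1/18·s − 16/19) = 0, giving roots s = 1 and s = (16/19)/(1/18) = 288/19. Since 288/19 ≥ 1, the smallest root in [0, 1] is s = 1.)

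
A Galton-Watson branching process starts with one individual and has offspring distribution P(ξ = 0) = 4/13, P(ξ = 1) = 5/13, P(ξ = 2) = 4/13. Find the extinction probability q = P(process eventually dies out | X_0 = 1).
q = 1

Mean offspring μ = 0·4/13 + 1·5/13 + 2·4/13 = 1 ≤ 1. For μ ≤ 1 with offspring not concentrated at 1, the Galton-Watson process goes extinct almost surely, so q = 1.
(Algebraic check: The pgf is f(s) = 4/13 + 5/13·s + 4/13·s². The extinction probability q is the smallest fixed point of f in [0, 1]. Setting s = f(s):
  4/13·s² + (5/13 − 1)·s + 4/13 = 0
  4/13·s² − (4/13 + 4/13)·s + 4/13 = 0
which factors as (s − 1)·(4/13·s − 4/13) = 0, giving roots s = 1 and s = (4/13)/(4/13) = 1. Since 1 ≥ 1, the smallest root in [0, 1] is s = 1.)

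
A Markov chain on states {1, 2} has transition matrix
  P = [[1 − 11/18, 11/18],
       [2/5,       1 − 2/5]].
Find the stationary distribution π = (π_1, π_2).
π_1 = 36/91, π_2 = 55/91

Solve πP = π with π_1 + π_2 = 1. From πP = π: π_1 · (1 − 11/18) + π_2 · 2/5 = π_1 ⇒ π_2 · 2/5 = π_1 · 11/18 ⇒ π_2/π_1 = (11/18)/(2/5) = 55/36. Together with π_1 + π_2 = 1:
  π_1 = (2/5)/(11/18 + 2/5) = (2/5)/(91/90) = 36/91,
  π_2 = (11/18)/(11/18 + 2/5) = (11/18)/(91/90) = 55/91.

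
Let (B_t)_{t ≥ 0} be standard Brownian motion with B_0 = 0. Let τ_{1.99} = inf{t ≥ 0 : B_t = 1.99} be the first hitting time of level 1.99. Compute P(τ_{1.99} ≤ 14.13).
P(τ_{1.99} ≤ 14.13) = 2(1 − Φ(1.99/√14.13)) = 2(1 − Φ(0.5294)) ≈ 0.5965

By the reflection principle for standard BM, P(τ_b ≤ t) = 2 · P(B_t ≥ b). Since B_t ~ N(0, t), P(B_t ≥ 1.99) = 1 − Φ(1.99/√t) = 1 − Φ(1.99/√14.13) = 1 − Φ(0.5294) ≈ 0.29826. Doubling: P(τ_{1.99} ≤ 14.13) ≈ 2 · 0.29826 = 0.59652 ≈ 0.5965.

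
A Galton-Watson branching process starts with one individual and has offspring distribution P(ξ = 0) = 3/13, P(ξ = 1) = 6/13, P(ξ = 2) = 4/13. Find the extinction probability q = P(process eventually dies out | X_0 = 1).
q = 3/4

The pgf is f(s) = 3/13 + 6/13·s + 4/13·s². The extinction probability q is the smallest fixed point of f in [0, 1]. Setting s = f(s):
  4/13·s² + (6/13 − 1)·s + 3/13 = 0
  4/13·s² − (3/13 + 4/13)·s + 3/13 = 0
which factors as (s − 1)·(4/13·s − 3/13) = 0, giving roots s = 1 and s = (3/13)/(4/13) = 3/4.
Mean offspring μ = 6/13 + 2·4/13 = 14/13 > 1 (supercritical), so q < 1. The extinction probability is the smaller root: q = (3/13)/(4/13) = 3/4.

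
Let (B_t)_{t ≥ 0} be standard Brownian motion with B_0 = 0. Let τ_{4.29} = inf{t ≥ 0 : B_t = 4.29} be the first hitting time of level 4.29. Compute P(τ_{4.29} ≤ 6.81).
P(τ_{4.29} ≤ 6.81) = 2(1 − Φ(4.29/√6.81)) = 2(1 − Φ(1.6439)) ≈ 0.1002

By the reflection principle for standard BM, P(τ_b ≤ t) = 2 · P(B_t ≥ b). Since B_t ~ N(0, t), P(B_t ≥ 4.29) = 1 − Φ(4.29/√t) = 1 − Φ(4.29/√6.81) = 1 − Φ(1.6439) ≈ 0.05010. Doubling: P(τ_{4.29} ≤ 6.81) ≈ 2 · 0.05010 = 0.10020 ≈ 0.1002.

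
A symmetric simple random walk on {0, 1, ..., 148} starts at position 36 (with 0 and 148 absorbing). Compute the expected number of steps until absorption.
E[τ | X_0 = 36] = 4032

Let v_k = E[τ | X_0 = k]. Boundary: v_0 = v_148 = 0. Recurrence: v_k = 1 + (v_{k-1} + v_{k+1})/2 for 1 ≤ k ≤ 147. The particular solution to v_k − (v_{k-1} + v_{k+1})/2 = 1 is v_k = −k^2. Adding homogeneous solution A + B k and matching boundaries gives v_k = k (148 − k). Substituting k = 36: v_36 = 36 · 112 = 4032.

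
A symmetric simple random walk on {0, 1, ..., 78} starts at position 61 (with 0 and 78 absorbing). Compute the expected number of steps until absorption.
E[τ | X_0 = 61] = 1037

Let v_k = E[τ | X_0 = k]. Boundary: v_0 = v_78 = 0. Recurrence: v_k = 1 + (v_{k-1} + v_{k+1})/2 for 1 ≤ k ≤ 77. The particular solution to v_k − (v_{k-1} + v_{k+1})/2 = 1 is v_k = −k^2. Adding homogeneous solution A + B k and matching boundaries gives v_k = k (78 − k). Substituting k = 61: v_61 = 61 · 17 = 1037.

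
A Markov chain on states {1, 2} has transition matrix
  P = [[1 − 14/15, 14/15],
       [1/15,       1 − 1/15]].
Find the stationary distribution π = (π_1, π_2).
π_1 = 1/15, π_2 = 14/15

Solve πP = π with π_1 + π_2 = 1. From πP = π: π_1 · (1 − 14/15) + π_2 · 1/15 = π_1 ⇒ π_2 · 1/15 = π_1 · 14/15 ⇒ π_2/π_1 = (14/15)/(1/15) = 14. Together with π_1 + π_2 = 1:
  π_1 = (1/15)/(14/15 + 1/15) = (1/15)/(1) = 1/15,
  π_2 = (14/15)/(14/15 + 1/15) = (14/15)/(1) = 14/15.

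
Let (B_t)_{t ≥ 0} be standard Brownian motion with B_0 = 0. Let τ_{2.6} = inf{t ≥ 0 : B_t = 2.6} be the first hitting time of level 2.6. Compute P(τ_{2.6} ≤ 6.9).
P(τ_{2.6} ≤ 6.9) = 2(1 − Φ(2.6/√6.9)) = 2(1 − Φ(0.9898)) ≈ 0.3223

By the reflection principle for standard BM, P(τ_b ≤ t) = 2 · P(B_t ≥ b). Since B_t ~ N(0, t), P(B_t ≥ 2.6) = 1 − Φ(2.6/√t) = 1 − Φ(2.6/√6.9) = 1 − Φ(0.9898) ≈ 0.16114. Doubling: P(τ_{2.6} ≤ 6.9) ≈ 2 · 0.16114 = 0.32228 ≈ 0.3223.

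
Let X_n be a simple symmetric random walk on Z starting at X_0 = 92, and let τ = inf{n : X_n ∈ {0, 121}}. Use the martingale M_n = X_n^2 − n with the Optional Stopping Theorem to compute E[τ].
E[τ] = 2668

M_n = X_n^2 − n is a martingale (since E[X_{n+1}^2 | F_n] = X_n^2 + 1). By OST (τ has finite mean in a bounded region), E[M_τ] = E[M_0] = X_0^2 − 0 = 92^2 = 8464. Also E[M_τ] = E[X_τ^2] − E[τ]. The walk exits at 0 or 121, with P(hit 121 first) = 92/121, so E[X_τ^2] = 121^2 · 92/121 + 0 = 11132. Thus E[τ] = E[X_τ^2] − E[M_τ] = 11132 − 8464 = 2668 = 92(121 − 92) = 2668.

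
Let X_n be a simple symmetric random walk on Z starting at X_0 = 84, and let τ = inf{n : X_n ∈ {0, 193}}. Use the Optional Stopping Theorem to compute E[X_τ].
E[X_τ] = 84

X_n is a martingale and τ is a bounded-mean stopping time (indeed τ is finite a.s. with bounded expectation since the walk is in a bounded region). By the OST, E[X_τ] = E[X_0] = 84. Equivalently: E[X_τ] = 193 · P(hit 193 first) + 0 · P(hit 0 first) = 193 · (84/193) = 84.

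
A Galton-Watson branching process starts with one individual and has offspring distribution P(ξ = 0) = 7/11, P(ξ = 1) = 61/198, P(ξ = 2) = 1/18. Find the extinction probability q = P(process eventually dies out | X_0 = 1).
q = 1

Mean offspring μ = 0·7/11 + 1·61/198 + 2·1/18 = 83/198 ≤ 1. For μ ≤ 1 with offspring not concentrated at 1, the Galton-Watson process goes extinct almost surely, so q = 1.
(Algebraic check: The pgf is f(s) = 7/11 + 61/198·s + 1/18·s². The extinction probability q is the smallest fixed point of f in [0, 1]. Setting s = f(s):
  1/18·s² + (61/198 − 1)·s + 7/11 = 0
  1/18·s² − (7/11 + 1/18)·s + 7/11 = 0
which factors as (s − 1)·(1/18·s − 7/11) = 0, giving roots s = 1 and s = (7/11)/(1/18) = 126/11. Since 126/11 ≥ 1, the smallest root in [0, 1] is s = 1.)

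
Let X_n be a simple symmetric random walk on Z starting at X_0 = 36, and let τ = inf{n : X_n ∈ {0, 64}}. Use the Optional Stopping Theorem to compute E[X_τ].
E[X_τ] = 36

X_n is a martingale and τ is a bounded-mean stopping time (indeed τ is finite a.s. with bounded expectation since the walk is in a bounded region). By the OST, E[X_τ] = E[X_0] = 36. Equivalently: E[X_τ] = 64 · P(hit 64 first) + 0 · P(hit 0 first) = 64 · (36/64) = 36.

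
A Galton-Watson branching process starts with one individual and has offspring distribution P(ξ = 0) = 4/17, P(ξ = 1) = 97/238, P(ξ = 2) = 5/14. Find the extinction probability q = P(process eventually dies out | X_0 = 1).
q = 56/85

The pgf is f(s) = 4/17 + 97/238·s + 5/14·s². The extinction probability q is the smallest fixed point of f in [0, 1]. Setting s = f(s):
  5/14·s² + (97/238 − 1)·s + 4/17 = 0
  5/14·s² − (4/17 + 5/14)·s + 4/17 = 0
which factors as (s − 1)·(5/14·s − 4/17) = 0, giving roots s = 1 and s = (4/17)/(5/14) = 56/85.
Mean offspring μ = 97/238 + 2·5/14 = 267/238 > 1 (supercritical), so q < 1. The extinction probability is the smaller root: q = (4/17)/(5/14) = 56/85.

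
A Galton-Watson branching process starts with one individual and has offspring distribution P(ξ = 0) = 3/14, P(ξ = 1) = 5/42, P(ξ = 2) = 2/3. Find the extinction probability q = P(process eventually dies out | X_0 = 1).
q = 9/28

The pgf is f(s) = 3/14 + 5/42·s + 2/3·s². The extinction probability q is the smallest fixed point of f in [0, 1]. Setting s = f(s):
  2/3·s² + (5/42 − 1)·s + 3/14 = 0
  2/3·s² − (3/14 + 2/3)·s + 3/14 = 0
which factors as (s − 1)·(2/3·s − 3/14) = 0, giving roots s = 1 and s = (3/14)/(2/3) = 9/28.
Mean offspring μ = 5/42 + 2·2/3 = 61/42 > 1 (supercritical), so q < 1. The extinction probability is the smaller root: q = (3/14)/(2/3) = 9/28.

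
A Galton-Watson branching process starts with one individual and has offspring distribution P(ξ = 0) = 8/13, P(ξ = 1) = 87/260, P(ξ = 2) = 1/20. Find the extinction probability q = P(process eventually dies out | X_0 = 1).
q = 1

Mean offspring μ = 0·8/13 + 1·87/260 + 2·1/20 = 113/260 ≤ 1. For μ ≤ 1 with offspring not concentrated at 1, the Galton-Watson process goes extinct almost surely, so q = 1.
(Algebraic check: The pgf is f(s) = 8/13 + 87/260·s + 1/20·s². The extinction probability q is the smallest fixed point of f in [0, 1]. Setting s = f(s):
  1/20·s² + (87/260 − 1)·s + 8/13 = 0
  1/20·s² − (8/13 + 1/20)·s + 8/13 = 0
which factors as (s − 1)·(1/20·s − 8/13) = 0, giving roots s = 1 and s = (8/13)/(1/20) = 160/13. Since 160/13 ≥ 1, the smallest root in [0, 1] is s = 1.)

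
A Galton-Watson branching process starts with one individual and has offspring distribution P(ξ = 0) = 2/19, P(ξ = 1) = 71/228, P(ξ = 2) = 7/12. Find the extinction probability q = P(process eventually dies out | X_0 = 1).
q = 24/133

The pgf is f(s) = 2/19 + 71/228·s + 7/12·s². The extinction probability q is the smallest fixed point of f in [0, 1]. Setting s = f(s):
  7/12·s² + (71/228 − 1)·s + 2/19 = 0
  7/12·s² − (2/19 + 7/12)·s + 2/19 = 0
which factors as (s − 1)·(7/12·s − 2/19) = 0, giving roots s = 1 and s = (2/19)/(7/12) = 24/133.
Mean offspring μ = 71/228 + 2·7/12 = 337/228 > 1 (supercritical), so q < 1. The extinction probability is the smaller root: q = (2/19)/(7/12) = 24/133.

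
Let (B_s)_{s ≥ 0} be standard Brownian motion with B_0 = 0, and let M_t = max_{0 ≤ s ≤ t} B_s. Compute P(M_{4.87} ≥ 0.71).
P(M_{4.87} ≥ 0.71) = 2·P(B_{4.87} ≥ 0.71) = 2(1 − Φ(0.71/√4.87)) ≈ 0.7477

By the reflection principle for Brownian motion, P(M_t ≥ a) = 2 · P(B_t ≥ a) for a ≥ 0. Since B_t ~ N(0, t), P(B_t ≥ 0.71) = 1 − Φ(0.71/√t) = 1 − Φ(0.71/√4.87) = 1 − Φ(0.3217). So
  P(M_{4.87} ≥ 0.71) = 2(1 − Φ(0.3217)) ≈ 0.7477.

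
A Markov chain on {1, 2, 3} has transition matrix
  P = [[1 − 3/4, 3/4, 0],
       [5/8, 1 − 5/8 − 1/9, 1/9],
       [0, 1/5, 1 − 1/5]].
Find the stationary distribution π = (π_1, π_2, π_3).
π = (15/43, 18/43, 10/43)

This is a birth-death chain on three states, which satisfies detailed balance: π_1 · P_{12} = π_2 · P_{21} and π_2 · P_{23} = π_3 · P_{32}.
From π_1 · 3/4 = π_2 · 5/8: π_2/π_1 = (3/4)/(5/8) = 6/5.
From π_2 · 1/9 = π_3 · 1/5: π_3/π_2 = (1/9)/(1/5) = 5/9.
Take π_1 proportional to 1; then unnormalized π = (1, 6/5, 2/3). Normalize by dividing by the sum 43/15:
  π = (15/43, 18/43, 10/43).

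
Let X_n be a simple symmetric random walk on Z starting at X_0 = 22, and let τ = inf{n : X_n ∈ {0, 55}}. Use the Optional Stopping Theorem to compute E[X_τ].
E[X_τ] = 22

X_n is a martingale and τ is a bounded-mean stopping time (indeed τ is finite a.s. with bounded expectation since the walk is in a bounded region). By the OST, E[X_τ] = E[X_0] = 22. Equivalently: E[X_τ] = 55 · P(hit 55 first) + 0 · P(hit 0 first) = 55 · (22/55) = 22.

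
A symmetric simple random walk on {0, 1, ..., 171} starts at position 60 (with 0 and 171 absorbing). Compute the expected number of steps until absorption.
E[τ | X_0 = 60] = 6660

Let v_k = E[τ | X_0 = k]. Boundary: v_0 = v_171 = 0. Recurrence: v_k = 1 + (v_{k-1} + v_{k+1})/2 for 1 ≤ k ≤ 170. The particular solution to v_k − (v_{k-1} + v_{k+1})/2 = 1 is v_k = −k^2. Adding homogeneous solution A + B k and matching boundaries gives v_k = k (171 − k). Substituting k = 60: v_60 = 60 · 111 = 6660.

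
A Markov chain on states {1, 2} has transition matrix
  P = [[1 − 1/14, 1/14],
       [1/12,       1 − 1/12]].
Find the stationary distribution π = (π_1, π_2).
π_1 = 7/13, π_2 = 6/13

Solve πP = π with π_1 + π_2 = 1. From πP = π: π_1 · (1 − 1/14) + π_2 · 1/12 = π_1 ⇒ π_2 · 1/12 = π_1 · 1/14 ⇒ π_2/π_1 = (1/14)/(1/12) = 6/7. Together with π_1 + π_2 = 1:
  π_1 = (1/12)/(1/14 + 1/12) = (1/12)/(13/84) = 7/13,
  π_2 = (1/14)/(1/14 + 1/12) = (1/14)/(13/84) = 6/13.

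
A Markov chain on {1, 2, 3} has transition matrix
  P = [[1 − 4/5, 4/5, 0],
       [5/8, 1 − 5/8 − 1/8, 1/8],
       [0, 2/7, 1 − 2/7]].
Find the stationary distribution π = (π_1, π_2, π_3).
π = (25/71, 32/71, 14/71)

This is a birth-death chain on three states, which satisfies detailed balance: π_1 · P_{12} = π_2 · P_{21} and π_2 · P_{23} = π_3 · P_{32}.
From π_1 · 4/5 = π_2 · 5/8: π_2/π_1 = (4/5)/(5/8) = 32/25.
From π_2 · 1/8 = π_3 · 2/7: π_3/π_2 = (1/8)/(2/7) = 7/16.
Take π_1 proportional to 1; then unnormalized π = (1, 32/25, 14/25). Normalize by dividing by the sum 71/25:
  π = (25/71, 32/71, 14/71).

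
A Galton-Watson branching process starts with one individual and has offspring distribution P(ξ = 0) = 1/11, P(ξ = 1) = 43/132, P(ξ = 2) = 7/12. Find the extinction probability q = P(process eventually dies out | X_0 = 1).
q = 12/77

The pgf is f(s) = 1/11 + 43/132·s + 7/12·s². The extinction probability q is the smallest fixed point of f in [0, 1]. Setting s = f(s):
  7/12·s² + (43/132 − 1)·s + 1/11 = 0
  7/12·s² − (1/11 + 7/12)·s + 1/11 = 0
which factors as (s − 1)·(7/12·s − 1/11) = 0, giving roots s = 1 and s = (1/11)/(7/12) = 12/77.
Mean offspring μ = 43/132 + 2·7/12 = 197/132 > 1 (supercritical), so q < 1. The extinction probability is the smaller root: q = (1/11)/(7/12) = 12/77.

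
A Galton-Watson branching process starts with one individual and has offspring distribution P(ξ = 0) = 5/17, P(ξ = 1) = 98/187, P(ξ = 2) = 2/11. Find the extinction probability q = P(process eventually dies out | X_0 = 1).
q = 1

Mean offspring μ = 0·5/17 + 1·98/187 + 2·2/11 = 166/187 ≤ 1. For μ ≤ 1 with offspring not concentrated at 1, the Galton-Watson process goes extinct almost surely, so q = 1.
(Algebraic check: The pgf is f(s) = 5/17 + 98/187·s + 2/11·s². The extinction probability q is the smallest fixed point of f in [0, 1]. Setting s = f(s):
  2/11·s² + (98/187 − 1)·s + 5/17 = 0
  2/11·s² − (5/17 + 2/11)·s + 5/17 = 0
which factors as (s − 1)·(2/11·s − 5/17) = 0, giving roots s = 1 and s = (5/17)/(2/11) = 55/34. Since 55/34 ≥ 1, the smallest root in [0, 1] is s = 1.)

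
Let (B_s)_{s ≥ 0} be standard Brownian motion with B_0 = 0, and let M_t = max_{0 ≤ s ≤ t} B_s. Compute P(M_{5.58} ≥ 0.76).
P(M_{5.58} ≥ 0.76) = 2·P(B_{5.58} ≥ 0.76) = 2(1 − Φ(0.76/√5.58)) ≈ 0.7477

By the reflection principle for Brownian motion, P(M_t ≥ a) = 2 · P(B_t ≥ a) for a ≥ 0. Since B_t ~ N(0, t), P(B_t ≥ 0.76) = 1 − Φ(0.76/√t) = 1 − Φ(0.76/√5.58) = 1 − Φ(0.3217). So
  P(M_{5.58} ≥ 0.76) = 2(1 − Φ(0.3217)) ≈ 0.7477.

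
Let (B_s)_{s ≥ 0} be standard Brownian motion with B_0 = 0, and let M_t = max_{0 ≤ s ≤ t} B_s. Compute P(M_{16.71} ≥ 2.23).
P(M_{16.71} ≥ 2.23) = 2·P(B_{16.71} ≥ 2.23) = 2(1 − Φ(2.23/√16.71)) ≈ 0.5854

By the reflection principle for Brownian motion, P(M_t ≥ a) = 2 · P(B_t ≥ a) for a ≥ 0. Since B_t ~ N(0, t), P(B_t ≥ 2.23) = 1 − Φ(2.23/√t) = 1 − Φ(2.23/√16.71) = 1 − Φ(0.5455). So
  P(M_{16.71} ≥ 2.23) = 2(1 − Φ(0.5455)) ≈ 0.5854.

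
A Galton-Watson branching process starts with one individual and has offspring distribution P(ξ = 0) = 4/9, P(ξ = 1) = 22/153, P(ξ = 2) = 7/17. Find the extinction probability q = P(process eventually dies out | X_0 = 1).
q = 1

Mean offspring μ = 0·4/9 + 1·22/153 + 2·7/17 = 148/153 ≤ 1. For μ ≤ 1 with offspring not concentrated at 1, the Galton-Watson process goes extinct almost surely, so q = 1.
(Algebraic check: The pgf is f(s) = 4/9 + 22/153·s + 7/17·s². The extinction probability q is the smallest fixed point of f in [0, 1]. Setting s = f(s):
  7/17·s² + (22/153 − 1)·s + 4/9 = 0
  7/17·s² − (4/9 + 7/17)·s + 4/9 = 0
which factors as (s − 1)·(7/17·s − 4/9) = 0, giving roots s = 1 and s = (4/9)/(7/17) = 68/63. Since 68/63 ≥ 1, the smallest root in [0, 1] is s = 1.)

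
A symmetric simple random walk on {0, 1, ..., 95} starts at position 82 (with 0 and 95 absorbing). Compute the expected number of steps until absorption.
E[τ | X_0 = 82] = 1066

Let v_k = E[τ | X_0 = k]. Boundary: v_0 = v_95 = 0. Recurrence: v_k = 1 + (v_{k-1} + v_{k+1})/2 for 1 ≤ k ≤ 94. The particular solution to v_k − (v_{k-1} + v_{k+1})/2 = 1 is v_k = −k^2. Adding homogeneous solution A + B k and matching boundaries gives v_k = k (95 − k). Substituting k = 82: v_82 = 82 · 13 = 1066.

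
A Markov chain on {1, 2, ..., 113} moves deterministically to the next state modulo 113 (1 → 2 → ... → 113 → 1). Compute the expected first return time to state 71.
E[T_71 | X_0 = 71] = 113

The chain cycles deterministically, so starting at state 71 it returns in exactly 113 steps. Equivalently, the stationary distribution is uniform π_j = 1/113 for every state j, so by Kac's formula E[T_71] = 1/π_71 = 113.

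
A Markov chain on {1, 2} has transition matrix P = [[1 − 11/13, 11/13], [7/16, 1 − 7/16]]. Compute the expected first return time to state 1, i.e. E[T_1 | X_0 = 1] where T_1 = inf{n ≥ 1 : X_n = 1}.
E[T_1 | X_0 = 1] = 1/π_1 = 267/91

For an irreducible recurrent Markov chain with stationary distribution π, E[T_i | X_0 = i] = 1/π_i (Kac's formula). Here π_1 = (7/16)/(11/13 + 7/16) = (7/16)/(267/208) = 91/267, so E[T_1 | X_0 = 1] = 1/π_1 = (11/13 + 7/16)/(7/16) = (267/208)/(7/16) = 267/91.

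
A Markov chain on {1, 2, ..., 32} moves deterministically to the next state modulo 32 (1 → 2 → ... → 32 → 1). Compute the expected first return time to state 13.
E[T_13 | X_0 = 13] = 32

The chain cycles deterministically, so starting at state 13 it returns in exactly 32 steps. Equivalently, the stationary distribution is uniform π_j = 1/32 for every state j, so by Kac's formula E[T_13] = 1/π_13 = 32.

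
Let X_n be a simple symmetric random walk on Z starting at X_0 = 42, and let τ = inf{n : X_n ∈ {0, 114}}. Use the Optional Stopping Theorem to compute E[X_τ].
E[X_τ] = 42

X_n is a martingale and τ is a bounded-mean stopping time (indeed τ is finite a.s. with bounded expectation since the walk is in a bounded region). By the OST, E[X_τ] = E[X_0] = 42. Equivalently: E[X_τ] = 114 · P(hit 114 first) + 0 · P(hit 0 first) = 114 · (42/114) = 42.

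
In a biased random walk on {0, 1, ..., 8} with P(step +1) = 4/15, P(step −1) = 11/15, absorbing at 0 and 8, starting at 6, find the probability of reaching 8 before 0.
P(hit 8 before 0) = (1 − (11/4)^6) / (1 − (11/4)^8) = 269328/2040889

Let u_k denote P(reach 8 before 0 | start at k). Boundary: u_0 = 0, u_8 = 1. Recurrence: u_k = 4/15·u_{k+1} + 11/15·u_{k-1} for 1 ≤ k ≤ 7. Try u_k = A + B·r^k with r = q/p = (11/15)/(4/15) = 11/4. Substitution satisfies the recurrence; boundary conditions give:
  u_k = (1 − r^k) / (1 − r^N) = (1 − (11/4)^6) / (1 − (11/4)^8) = 269328/2040889.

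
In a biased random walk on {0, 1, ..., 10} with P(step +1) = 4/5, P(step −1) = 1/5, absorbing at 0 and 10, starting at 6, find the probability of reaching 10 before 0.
P(hit 10 before 0) = (1 − (1/4)^6) / (1 − (1/4)^10) = 69888/69905

Let u_k denote P(reach 10 before 0 | start at k). Boundary: u_0 = 0, u_10 = 1. Recurrence: u_k = 4/5·u_{k+1} + 1/5·u_{k-1} for 1 ≤ k ≤ 9. Try u_k = A + B·r^k with r = q/p = (1/5)/(4/5) = 1/4. Substitution satisfies the recurrence; boundary conditions give:
  u_k = (1 − r^k) / (1 − r^N) = (1 − (1/4)^6) / (1 − (1/4)^10) = 69888/69905.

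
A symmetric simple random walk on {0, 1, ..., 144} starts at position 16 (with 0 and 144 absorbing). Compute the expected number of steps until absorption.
E[τ | X_0 = 16] = 2048

Let v_k = E[τ | X_0 = k]. Boundary: v_0 = v_144 = 0. Recurrence: v_k = 1 + (v_{k-1} + v_{k+1})/2 for 1 ≤ k ≤ 143. The particular solution to v_k − (v_{k-1} + v_{k+1})/2 = 1 is v_k = −k^2. Adding homogeneous solution A + B k and matching boundaries gives v_k = k (144 − k). Substituting k = 16: v_16 = 16 · 128 = 2048.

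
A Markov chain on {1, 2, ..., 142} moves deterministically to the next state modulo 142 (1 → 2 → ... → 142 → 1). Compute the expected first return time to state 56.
E[T_56 | X_0 = 56] = 142

The chain cycles deterministically, so starting at state 56 it returns in exactly 142 steps. Equivalently, the stationary distribution is uniform π_j = 1/142 for every state j, so by Kac's formula E[T_56] = 1/π_56 = 142.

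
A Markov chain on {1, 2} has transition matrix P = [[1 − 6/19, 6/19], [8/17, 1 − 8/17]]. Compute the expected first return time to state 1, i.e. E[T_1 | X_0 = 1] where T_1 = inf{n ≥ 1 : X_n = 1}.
E[T_1 | X_0 = 1] = 1/π_1 = 127/76

For an irreducible recurrent Markov chain with stationary distribution π, E[T_i | X_0 = i] = 1/π_i (Kac's formula). Here π_1 = (8/17)/(6/19 + 8/17) = (8/17)/(254/323) = 76/127, so E[T_1 | X_0 = 1] = 1/π_1 = (6/19 + 8/17)/(8/17) = (254/323)/(8/17) = 127/76.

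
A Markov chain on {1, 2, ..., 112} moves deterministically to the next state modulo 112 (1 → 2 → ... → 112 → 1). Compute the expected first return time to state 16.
E[T_16 | X_0 = 16] = 112

The chain cycles deterministically, so starting at state 16 it returns in exactly 112 steps. Equivalently, the stationary distribution is uniform π_j = 1/112 for every state j, so by Kac's formula E[T_16] = 1/π_16 = 112.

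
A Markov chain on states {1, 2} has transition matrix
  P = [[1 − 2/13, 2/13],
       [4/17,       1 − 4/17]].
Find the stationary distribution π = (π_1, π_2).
π_1 = 26/43, π_2 = 17/43

Solve πP = π with π_1 + π_2 = 1. From πP = π: π_1 · (1 − 2/13) + π_2 · 4/17 = π_1 ⇒ π_2 · 4/17 = π_1 · 2/13 ⇒ π_2/π_1 = (2/13)/(4/17) = 17/26. Together with π_1 + π_2 = 1:
  π_1 = (4/17)/(2/13 + 4/17) = (4/17)/(86/221) = 26/43,
  π_2 = (2/13)/(2/13 + 4/17) = (2/13)/(86/221) = 17/43.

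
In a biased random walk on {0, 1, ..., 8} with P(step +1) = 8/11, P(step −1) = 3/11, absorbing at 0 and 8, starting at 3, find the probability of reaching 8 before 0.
P(hit 8 before 0) = (1 − (3/8)^3) / (1 − (3/8)^8) = 3178496/3354131

Let u_k denote P(reach 8 before 0 | start at k). Boundary: u_0 = 0, u_8 = 1. Recurrence: u_k = 8/11·u_{k+1} + 3/11·u_{k-1} for 1 ≤ k ≤ 7. Try u_k = A + B·r^k with r = q/p = (3/11)/(8/11) = 3/8. Substitution satisfies the recurrence; boundary conditions give:
  u_k = (1 − r^k) / (1 − r^N) = (1 − (3/8)^3) / (1 − (3/8)^8) = 3178496/3354131.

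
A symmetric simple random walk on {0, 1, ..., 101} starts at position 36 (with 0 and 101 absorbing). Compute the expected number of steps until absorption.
E[τ | X_0 = 36] = 2340

Let v_k = E[τ | X_0 = k]. Boundary: v_0 = v_101 = 0. Recurrence: v_k = 1 + (v_{k-1} + v_{k+1})/2 for 1 ≤ k ≤ 100. The particular solution to v_k − (v_{k-1} + v_{k+1})/2 = 1 is v_k = −k^2. Adding homogeneous solution A + B k and matching boundaries gives v_k = k (101 − k). Substituting k = 36: v_36 = 36 · 65 = 2340.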